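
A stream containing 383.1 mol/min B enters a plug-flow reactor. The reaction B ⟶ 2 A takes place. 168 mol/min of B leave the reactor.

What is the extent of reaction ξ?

For B: n = n₀ − 1ξ → 168 = 383.1 − 1ξ, giving ξ = 215.1 mol/min.
Outlet amounts (n = n₀ + ν ξ):
  B: 383.1 − 1(215.1) = 168
  A: 0 + 2(215.1) = 430.2

ξ = 215 mol/min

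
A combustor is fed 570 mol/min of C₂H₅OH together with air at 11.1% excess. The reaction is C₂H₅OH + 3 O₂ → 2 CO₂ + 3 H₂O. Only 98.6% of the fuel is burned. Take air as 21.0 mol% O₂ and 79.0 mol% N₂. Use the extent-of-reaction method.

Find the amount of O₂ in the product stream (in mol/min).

Stoichiometric O₂ = 3 × 570 = 1710 mol/min; O₂ fed = 1710 × 1.111 = 1900 mol/min.
N₂ fed = 1900 × 79/21 = 7147 mol/min.
Fuel reacted = 0.986 × 570 → ξ = 562 mol/min.
Outlet (n = n₀ + ν ξ):
  C₂H₅OH: 570 − 1(562) = 7.98
  O₂: 1900 − 3(562) = 213.8
  N₂: 7147 (inert)
  CO₂: 0 + 2(562) = 1124
  H₂O: 0 + 3(562) = 1686

214 mol/min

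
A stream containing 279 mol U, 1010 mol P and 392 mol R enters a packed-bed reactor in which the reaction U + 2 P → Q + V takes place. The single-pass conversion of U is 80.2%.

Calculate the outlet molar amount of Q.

224 mol

U reacted = 0.802 × 279 = 223.8 mol; ν_U = −1, so ξ = 223.8/1 = 223.8 mol.
Outlet amounts (n = n₀ + ν ξ):
  U: 279 − 1(223.8) = 55.24
  P: 1010 − 2(223.8) = 562.5
  Q: 0 + 1(223.8) = 223.8
  V: 0 + 1(223.8) = 223.8
  R: 392 (inert)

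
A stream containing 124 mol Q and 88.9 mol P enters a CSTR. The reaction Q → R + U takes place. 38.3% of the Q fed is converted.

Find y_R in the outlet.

Q reacted = 0.383 × 124 = 47.49 mol; ν_Q = −1, so ξ = 47.49/1 = 47.49 mol.
Outlet amounts (n = n₀ + ν ξ):
  Q: 124 − 1(47.49) = 76.51
  R: 0 + 1(47.49) = 47.49
  U: 0 + 1(47.49) = 47.49
  P: 88.9 (inert)
Total out = 260.4 mol; y_R = 47.49 / 260.4 = 0.1824.

0.182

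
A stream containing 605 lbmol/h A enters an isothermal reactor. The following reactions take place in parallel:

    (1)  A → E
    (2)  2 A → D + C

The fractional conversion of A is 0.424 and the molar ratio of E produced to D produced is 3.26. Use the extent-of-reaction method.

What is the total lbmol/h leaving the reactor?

Conversion of A: A consumed = 0.424 × 605 = 256.5 lbmol/h = 1ξ₁ + 2ξ₂.
Selectivity: 1ξ₁ / (1ξ₂) = 3.26 → ξ₁ = 3.26 ξ₂.
Substitute: (1·3.26 + 2) ξ₂ = 256.5 → ξ₂ = 48.77 lbmol/h, ξ₁ = 159 lbmol/h.
Outlet amounts (n = n₀ + Σ ν·ξ):
  A: 605 − 1(159) − 2(48.77) = 348.5
  E: 0 + 1(159) = 159
  D: 0 + 1(48.77) = 48.77
  C: 0 + 1(48.77) = 48.77
Total out = 348.5 + 159 + 48.77 + 48.77 = 605 lbmol/h.

605 lbmol/h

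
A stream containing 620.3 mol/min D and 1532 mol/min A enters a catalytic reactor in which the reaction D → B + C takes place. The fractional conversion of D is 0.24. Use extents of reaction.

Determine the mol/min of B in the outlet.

149 mol/min

D reacted = 0.24 × 620.3 = 148.9 mol/min; ν_D = −1, so ξ = 148.9/1 = 148.9 mol/min.
Outlet amounts (n = n₀ + ν ξ):
  D: 620.3 − 1(148.9) = 471.4
  B: 0 + 1(148.9) = 148.9
  C: 0 + 1(148.9) = 148.9
  A: 1532 (inert)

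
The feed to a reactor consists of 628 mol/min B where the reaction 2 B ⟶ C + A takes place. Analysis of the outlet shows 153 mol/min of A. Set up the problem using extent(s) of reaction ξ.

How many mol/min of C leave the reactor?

153 mol/min

For A: n = n₀ + 1ξ → 153 = 0 + 1ξ, giving ξ = 153 mol/min.
Outlet amounts (n = n₀ + ν ξ):
  B: 628 − 2(153) = 322
  C: 0 + 1(153) = 153
  A: 0 + 1(153) = 153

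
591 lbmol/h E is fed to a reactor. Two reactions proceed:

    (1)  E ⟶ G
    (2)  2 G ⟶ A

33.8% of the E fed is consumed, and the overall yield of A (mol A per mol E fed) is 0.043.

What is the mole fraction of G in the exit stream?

0.263

Conversion of E: E consumed = 1ξ₁ = 0.338 × 591 → ξ₁ = 199.8 lbmol/h.
Yield of A: 1ξ₂ / 591 = 0.043 → ξ₂ = 25.41 lbmol/h.
Outlet amounts (n = n₀ + Σ ν·ξ):
  E: 591 − 1(199.8) = 391.2
  G: 0 + 1(199.8) − 2(25.41) = 148.9
  A: 0 + 1(25.41) = 25.41
Total out = 565.6 lbmol/h; y_G = 148.9 / 565.6 = 0.2633.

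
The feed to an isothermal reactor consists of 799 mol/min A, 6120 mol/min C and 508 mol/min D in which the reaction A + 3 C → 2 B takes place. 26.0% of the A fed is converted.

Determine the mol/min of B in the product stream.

415 mol/min

A reacted = 0.26 × 799 = 207.7 mol/min; ν_A = −1, so ξ = 207.7/1 = 207.7 mol/min.
Outlet amounts (n = n₀ + ν ξ):
  A: 799 − 1(207.7) = 591.3
  C: 6120 − 3(207.7) = 5497
  B: 0 + 2(207.7) = 415.5
  D: 508 (inert)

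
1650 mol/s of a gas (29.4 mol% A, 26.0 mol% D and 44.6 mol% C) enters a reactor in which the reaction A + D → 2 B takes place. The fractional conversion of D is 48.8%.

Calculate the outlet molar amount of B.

419 mol/s

D reacted = 0.488 × 429 = 209.4 mol/s; ν_D = −1, so ξ = 209.4/1 = 209.4 mol/s.
Outlet amounts (n = n₀ + ν ξ):
  A: 485.1 − 1(209.4) = 275.7
  D: 429 − 1(209.4) = 219.6
  B: 0 + 2(209.4) = 418.7
  C: 735.9 (inert)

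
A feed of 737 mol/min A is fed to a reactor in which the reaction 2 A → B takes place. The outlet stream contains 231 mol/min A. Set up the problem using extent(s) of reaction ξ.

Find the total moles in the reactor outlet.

484 mol/min

For A: n = n₀ − 2ξ → 231 = 737 − 2ξ, giving ξ = 253 mol/min.
Outlet amounts (n = n₀ + ν ξ):
  A: 737 − 2(253) = 231
  B: 0 + 1(253) = 253
Total out = 231 + 253 = 484 mol/min.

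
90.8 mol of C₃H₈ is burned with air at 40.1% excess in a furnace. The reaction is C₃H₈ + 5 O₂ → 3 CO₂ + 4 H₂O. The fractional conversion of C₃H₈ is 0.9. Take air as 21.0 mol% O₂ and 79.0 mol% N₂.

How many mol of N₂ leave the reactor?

2390 mol

Stoichiometric O₂ = 5 × 90.8 = 454 mol; O₂ fed = 454 × 1.401 = 636.1 mol.
N₂ fed = 636.1 × 79/21 = 2393 mol.
Fuel reacted = 0.9 × 90.8 → ξ = 81.72 mol.
Outlet (n = n₀ + ν ξ):
  C₃H₈: 90.8 − 1(81.72) = 9.08
  O₂: 636.1 − 5(81.72) = 227.5
  N₂: 2393 (inert)
  CO₂: 0 + 3(81.72) = 245.2
  H₂O: 0 + 4(81.72) = 326.9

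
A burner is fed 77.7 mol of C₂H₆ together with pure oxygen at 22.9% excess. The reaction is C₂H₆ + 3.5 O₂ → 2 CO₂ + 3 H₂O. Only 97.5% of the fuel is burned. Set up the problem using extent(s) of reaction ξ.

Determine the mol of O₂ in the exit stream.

Stoichiometric O₂ = 3.5 × 77.7 = 271.9 mol; O₂ fed = 271.9 × 1.229 = 334.2 mol.
Fuel reacted = 0.975 × 77.7 → ξ = 75.76 mol.
Outlet (n = n₀ + ν ξ):
  C₂H₆: 77.7 − 1(75.76) = 1.942
  O₂: 334.2 − 3.5(75.76) = 69.08
  CO₂: 0 + 2(75.76) = 151.5
  H₂O: 0 + 3(75.76) = 227.3

69.1 mol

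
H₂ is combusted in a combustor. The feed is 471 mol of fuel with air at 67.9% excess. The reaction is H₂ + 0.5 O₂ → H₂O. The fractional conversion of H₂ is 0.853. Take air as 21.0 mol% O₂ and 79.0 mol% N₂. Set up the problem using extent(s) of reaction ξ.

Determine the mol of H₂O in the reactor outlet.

402 mol

Stoichiometric O₂ = 0.5 × 471 = 235.5 mol; O₂ fed = 235.5 × 1.679 = 395.4 mol.
N₂ fed = 395.4 × 79/21 = 1487 mol.
Fuel reacted = 0.853 × 471 → ξ = 401.8 mol.
Outlet (n = n₀ + ν ξ):
  H₂: 471 − 1(401.8) = 69.24
  O₂: 395.4 − 0.5(401.8) = 194.5
  N₂: 1487 (inert)
  H₂O: 0 + 1(401.8) = 401.8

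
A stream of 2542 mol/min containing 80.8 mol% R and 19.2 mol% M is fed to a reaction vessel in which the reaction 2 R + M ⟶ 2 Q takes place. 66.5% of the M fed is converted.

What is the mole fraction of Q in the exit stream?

M reacted = 0.665 × 488.1 = 324.6 mol/min; ν_M = −1, so ξ = 324.6/1 = 324.6 mol/min.
Outlet amounts (n = n₀ + ν ξ):
  R: 2054 − 2(324.6) = 1405
  M: 488.1 − 1(324.6) = 163.5
  Q: 0 + 2(324.6) = 649.1
Total out = 2217 mol/min; y_Q = 649.1 / 2217 = 0.2927.

0.293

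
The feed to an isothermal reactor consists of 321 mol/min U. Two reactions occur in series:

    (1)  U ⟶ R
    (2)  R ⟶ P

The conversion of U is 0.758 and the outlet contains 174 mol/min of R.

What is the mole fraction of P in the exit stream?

0.216

Conversion of U: U consumed = 1ξ₁ = 0.758 × 321 → ξ₁ = 243.3 mol/min.
R balance: n_R = 0 + 1ξ₁ − 1ξ₂ = 174 → ξ₂ = (1·243.3 − 174)/1 = 69.32 mol/min.
Outlet amounts (n = n₀ + Σ ν·ξ):
  U: 321 − 1(243.3) = 77.68
  R: 0 + 1(243.3) − 1(69.32) = 174
  P: 0 + 1(69.32) = 69.32
Total out = 321 mol/min; y_P = 69.32 / 321 = 0.2159.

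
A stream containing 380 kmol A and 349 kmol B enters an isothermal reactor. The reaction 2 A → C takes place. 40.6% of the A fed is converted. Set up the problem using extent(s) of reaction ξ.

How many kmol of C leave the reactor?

77.1 kmol

A reacted = 0.406 × 380 = 154.3 kmol; ν_A = −2, so ξ = 154.3/2 = 77.14 kmol.
Outlet amounts (n = n₀ + ν ξ):
  A: 380 − 2(77.14) = 225.7
  C: 0 + 1(77.14) = 77.14
  B: 349 (inert)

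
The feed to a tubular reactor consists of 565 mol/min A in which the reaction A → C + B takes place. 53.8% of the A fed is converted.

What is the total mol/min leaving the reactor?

A reacted = 0.538 × 565 = 304 mol/min; ν_A = −1, so ξ = 304/1 = 304 mol/min.
Outlet amounts (n = n₀ + ν ξ):
  A: 565 − 1(304) = 261
  C: 0 + 1(304) = 304
  B: 0 + 1(304) = 304
Total out = 261 + 304 + 304 = 869 mol/min.

869 mol/min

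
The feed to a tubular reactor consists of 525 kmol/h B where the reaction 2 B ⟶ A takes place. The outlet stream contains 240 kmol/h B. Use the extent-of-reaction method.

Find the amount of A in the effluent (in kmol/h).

For B: n = n₀ − 2ξ → 240 = 525 − 2ξ, giving ξ = 142.5 kmol/h.
Outlet amounts (n = n₀ + ν ξ):
  B: 525 − 2(142.5) = 240
  A: 0 + 1(142.5) = 142.5

142 kmol/h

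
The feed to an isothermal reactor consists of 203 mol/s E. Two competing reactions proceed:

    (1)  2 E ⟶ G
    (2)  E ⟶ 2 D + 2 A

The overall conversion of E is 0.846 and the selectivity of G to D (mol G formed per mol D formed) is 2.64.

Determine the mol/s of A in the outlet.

Conversion of E: E consumed = 0.846 × 203 = 171.7 mol/s = 2ξ₁ + 1ξ₂.
Selectivity: 1ξ₁ / (2ξ₂) = 2.64 → ξ₁ = 5.28 ξ₂.
Substitute: (2·5.28 + 1) ξ₂ = 171.7 → ξ₂ = 14.86 mol/s, ξ₁ = 78.44 mol/s.
Outlet amounts (n = n₀ + Σ ν·ξ):
  E: 203 − 2(78.44) − 1(14.86) = 31.26
  G: 0 + 1(78.44) = 78.44
  D: 0 + 2(14.86) = 29.71
  A: 0 + 2(14.86) = 29.71

29.7 mol/s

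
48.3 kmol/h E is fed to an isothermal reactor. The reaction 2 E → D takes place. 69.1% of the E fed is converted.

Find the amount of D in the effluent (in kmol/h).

E reacted = 0.691 × 48.3 = 33.38 kmol/h; ν_E = −2, so ξ = 33.38/2 = 16.69 kmol/h.
Outlet amounts (n = n₀ + ν ξ):
  E: 48.3 − 2(16.69) = 14.92
  D: 0 + 1(16.69) = 16.69

16.7 kmol/h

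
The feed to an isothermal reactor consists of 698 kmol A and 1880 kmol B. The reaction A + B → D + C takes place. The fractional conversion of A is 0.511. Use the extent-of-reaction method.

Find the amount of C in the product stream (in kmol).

A reacted = 0.511 × 698 = 356.7 kmol; ν_A = −1, so ξ = 356.7/1 = 356.7 kmol.
Outlet amounts (n = n₀ + ν ξ):
  A: 698 − 1(356.7) = 341.3
  B: 1880 − 1(356.7) = 1523
  D: 0 + 1(356.7) = 356.7
  C: 0 + 1(356.7) = 356.7

357 kmol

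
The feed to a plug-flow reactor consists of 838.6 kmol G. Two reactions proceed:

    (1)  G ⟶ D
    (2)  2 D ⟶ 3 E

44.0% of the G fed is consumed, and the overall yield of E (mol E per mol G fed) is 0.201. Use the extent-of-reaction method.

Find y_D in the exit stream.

Conversion of G: G consumed = 1ξ₁ = 0.44 × 838.6 → ξ₁ = 369 kmol.
Yield of E: 3ξ₂ / 838.6 = 0.201 → ξ₂ = 56.19 kmol.
Outlet amounts (n = n₀ + Σ ν·ξ):
  G: 838.6 − 1(369) = 469.6
  D: 0 + 1(369) − 2(56.19) = 256.6
  E: 0 + 3(56.19) = 168.6
Total out = 894.8 kmol; y_D = 256.6 / 894.8 = 0.2868.

0.287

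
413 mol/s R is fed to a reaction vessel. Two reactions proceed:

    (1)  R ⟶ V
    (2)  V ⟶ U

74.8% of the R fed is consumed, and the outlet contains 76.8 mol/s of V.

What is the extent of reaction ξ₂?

ξ₂ = 232 mol/s

Conversion of R: R consumed = 1ξ₁ = 0.748 × 413 → ξ₁ = 308.9 mol/s.
V balance: n_V = 0 + 1ξ₁ − 1ξ₂ = 76.8 → ξ₂ = (1·308.9 − 76.8)/1 = 232.1 mol/s.
Outlet amounts (n = n₀ + Σ ν·ξ):
  R: 413 − 1(308.9) = 104.1
  V: 0 + 1(308.9) − 1(232.1) = 76.8
  U: 0 + 1(232.1) = 232.1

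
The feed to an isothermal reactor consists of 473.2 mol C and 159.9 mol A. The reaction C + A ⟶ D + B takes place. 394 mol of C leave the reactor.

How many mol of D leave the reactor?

79.2 mol

For C: n = n₀ − 1ξ → 394 = 473.2 − 1ξ, giving ξ = 79.2 mol.
Outlet amounts (n = n₀ + ν ξ):
  C: 473.2 − 1(79.2) = 394
  A: 159.9 − 1(79.2) = 80.7
  D: 0 + 1(79.2) = 79.2
  B: 0 + 1(79.2) = 79.2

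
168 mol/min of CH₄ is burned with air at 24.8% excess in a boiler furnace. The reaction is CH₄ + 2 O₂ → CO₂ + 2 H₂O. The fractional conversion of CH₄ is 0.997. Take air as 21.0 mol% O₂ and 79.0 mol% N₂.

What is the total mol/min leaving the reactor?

2160 mol/min

Stoichiometric O₂ = 2 × 168 = 336 mol/min; O₂ fed = 336 × 1.248 = 419.3 mol/min.
N₂ fed = 419.3 × 79/21 = 1577 mol/min.
Fuel reacted = 0.997 × 168 → ξ = 167.5 mol/min.
Outlet (n = n₀ + ν ξ):
  CH₄: 168 − 1(167.5) = 0.504
  O₂: 419.3 − 2(167.5) = 84.34
  N₂: 1577 (inert)
  CO₂: 0 + 1(167.5) = 167.5
  H₂O: 0 + 2(167.5) = 335
Total out = 0.504 + 84.34 + 1577 + 167.5 + 335 = 2165 mol/min.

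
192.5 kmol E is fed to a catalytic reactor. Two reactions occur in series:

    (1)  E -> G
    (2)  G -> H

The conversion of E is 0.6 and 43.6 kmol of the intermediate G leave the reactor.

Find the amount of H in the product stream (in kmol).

Conversion of E: E consumed = 1ξ₁ = 0.6 × 192.5 → ξ₁ = 115.5 kmol.
G balance: n_G = 0 + 1ξ₁ − 1ξ₂ = 43.6 → ξ₂ = (1·115.5 − 43.6)/1 = 71.9 kmol.
Outlet amounts (n = n₀ + Σ ν·ξ):
  E: 192.5 − 1(115.5) = 77
  G: 0 + 1(115.5) − 1(71.9) = 43.6
  H: 0 + 1(71.9) = 71.9

71.9 kmol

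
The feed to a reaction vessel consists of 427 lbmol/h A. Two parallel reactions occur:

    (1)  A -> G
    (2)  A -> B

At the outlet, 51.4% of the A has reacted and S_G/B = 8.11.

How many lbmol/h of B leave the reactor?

24.1 lbmol/h

Conversion of A: A consumed = 0.514 × 427 = 219.5 lbmol/h = 1ξ₁ + 1ξ₂.
Selectivity: 1ξ₁ / (1ξ₂) = 8.11 → ξ₁ = 8.11 ξ₂.
Substitute: (1·8.11 + 1) ξ₂ = 219.5 → ξ₂ = 24.09 lbmol/h, ξ₁ = 195.4 lbmol/h.
Outlet amounts (n = n₀ + Σ ν·ξ):
  A: 427 − 1(195.4) − 1(24.09) = 207.5
  G: 0 + 1(195.4) = 195.4
  B: 0 + 1(24.09) = 24.09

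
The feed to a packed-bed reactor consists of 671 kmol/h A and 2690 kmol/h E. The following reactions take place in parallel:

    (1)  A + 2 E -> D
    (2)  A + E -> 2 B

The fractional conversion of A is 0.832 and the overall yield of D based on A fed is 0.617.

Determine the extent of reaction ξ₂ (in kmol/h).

Yield of D: 1ξ₁ / 671 = 0.617 → ξ₁ = 414 kmol/h.
Conversion of A: 1ξ₁ + 1ξ₂ = 0.832 × 671 = 558.3 → ξ₂ = 144.3 kmol/h.
Outlet amounts (n = n₀ + Σ ν·ξ):
  A: 671 − 1(414) − 1(144.3) = 112.7
  E: 2690 − 2(414) − 1(144.3) = 1718
  D: 0 + 1(414) = 414
  B: 0 + 2(144.3) = 288.5

ξ₂ = 144 kmol/h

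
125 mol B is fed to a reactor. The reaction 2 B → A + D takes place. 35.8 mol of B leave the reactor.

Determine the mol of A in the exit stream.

For B: n = n₀ − 2ξ → 35.8 = 125 − 2ξ, giving ξ = 44.6 mol.
Outlet amounts (n = n₀ + ν ξ):
  B: 125 − 2(44.6) = 35.8
  A: 0 + 1(44.6) = 44.6
  D: 0 + 1(44.6) = 44.6

44.6 mol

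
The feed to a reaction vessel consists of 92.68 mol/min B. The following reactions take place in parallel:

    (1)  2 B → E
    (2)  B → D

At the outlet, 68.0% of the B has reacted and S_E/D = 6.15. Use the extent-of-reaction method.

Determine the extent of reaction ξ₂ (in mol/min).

ξ₂ = 4.74 mol/min

Conversion of B: B consumed = 0.68 × 92.68 = 63.02 mol/min = 2ξ₁ + 1ξ₂.
Selectivity: 1ξ₁ / (1ξ₂) = 6.15 → ξ₁ = 6.15 ξ₂.
Substitute: (2·6.15 + 1) ξ₂ = 63.02 → ξ₂ = 4.739 mol/min, ξ₁ = 29.14 mol/min.
Outlet amounts (n = n₀ + Σ ν·ξ):
  B: 92.68 − 2(29.14) − 1(4.739) = 29.66
  E: 0 + 1(29.14) = 29.14
  D: 0 + 1(4.739) = 4.739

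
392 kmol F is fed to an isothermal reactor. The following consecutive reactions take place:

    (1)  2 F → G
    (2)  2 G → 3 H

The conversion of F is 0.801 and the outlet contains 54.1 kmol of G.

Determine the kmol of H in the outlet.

Conversion of F: F consumed = 2ξ₁ = 0.801 × 392 → ξ₁ = 157 kmol.
G balance: n_G = 0 + 1ξ₁ − 2ξ₂ = 54.1 → ξ₂ = (1·157 − 54.1)/2 = 51.45 kmol.
Outlet amounts (n = n₀ + Σ ν·ξ):
  F: 392 − 2(157) = 78.01
  G: 0 + 1(157) − 2(51.45) = 54.1
  H: 0 + 3(51.45) = 154.3

154 kmol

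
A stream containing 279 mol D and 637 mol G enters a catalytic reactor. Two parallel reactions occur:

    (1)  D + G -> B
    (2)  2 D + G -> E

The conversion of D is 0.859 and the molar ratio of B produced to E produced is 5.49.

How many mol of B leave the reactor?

176 mol

Conversion of D: D consumed = 0.859 × 279 = 239.7 mol = 1ξ₁ + 2ξ₂.
Selectivity: 1ξ₁ / (1ξ₂) = 5.49 → ξ₁ = 5.49 ξ₂.
Substitute: (1·5.49 + 2) ξ₂ = 239.7 → ξ₂ = 32 mol, ξ₁ = 175.7 mol.
Outlet amounts (n = n₀ + Σ ν·ξ):
  D: 279 − 1(175.7) − 2(32) = 39.34
  G: 637 − 1(175.7) − 1(32) = 429.3
  B: 0 + 1(175.7) = 175.7
  E: 0 + 1(32) = 32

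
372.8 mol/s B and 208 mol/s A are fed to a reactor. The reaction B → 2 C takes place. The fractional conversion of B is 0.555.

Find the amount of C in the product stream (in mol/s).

B reacted = 0.555 × 372.8 = 206.9 mol/s; ν_B = −1, so ξ = 206.9/1 = 206.9 mol/s.
Outlet amounts (n = n₀ + ν ξ):
  B: 372.8 − 1(206.9) = 165.9
  C: 0 + 2(206.9) = 413.8
  A: 208 (inert)

414 mol/s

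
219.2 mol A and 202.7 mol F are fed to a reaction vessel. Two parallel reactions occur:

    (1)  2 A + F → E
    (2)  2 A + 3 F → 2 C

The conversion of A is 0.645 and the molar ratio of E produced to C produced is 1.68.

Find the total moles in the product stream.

264 mol

Conversion of A: A consumed = 0.645 × 219.2 = 141.4 mol = 2ξ₁ + 2ξ₂.
Selectivity: 1ξ₁ / (2ξ₂) = 1.68 → ξ₁ = 3.36 ξ₂.
Substitute: (2·3.36 + 2) ξ₂ = 141.4 → ξ₂ = 16.21 mol, ξ₁ = 54.48 mol.
Outlet amounts (n = n₀ + Σ ν·ξ):
  A: 219.2 − 2(54.48) − 2(16.21) = 77.82
  F: 202.7 − 1(54.48) − 3(16.21) = 99.58
  E: 0 + 1(54.48) = 54.48
  C: 0 + 2(16.21) = 32.43
Total out = 77.82 + 99.58 + 54.48 + 32.43 = 264.3 mol.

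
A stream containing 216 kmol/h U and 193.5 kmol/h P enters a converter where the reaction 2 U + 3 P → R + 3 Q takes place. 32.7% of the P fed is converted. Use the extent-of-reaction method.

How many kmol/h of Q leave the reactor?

63.3 kmol/h

P reacted = 0.327 × 193.5 = 63.27 kmol/h; ν_P = −3, so ξ = 63.27/3 = 21.09 kmol/h.
Outlet amounts (n = n₀ + ν ξ):
  U: 216 − 2(21.09) = 173.8
  P: 193.5 − 3(21.09) = 130.2
  R: 0 + 1(21.09) = 21.09
  Q: 0 + 3(21.09) = 63.27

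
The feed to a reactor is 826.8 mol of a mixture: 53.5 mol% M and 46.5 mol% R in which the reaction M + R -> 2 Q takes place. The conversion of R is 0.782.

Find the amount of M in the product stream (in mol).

R reacted = 0.782 × 384.5 = 300.6 mol; ν_R = −1, so ξ = 300.6/1 = 300.6 mol.
Outlet amounts (n = n₀ + ν ξ):
  M: 442.3 − 1(300.6) = 141.7
  R: 384.5 − 1(300.6) = 83.81
  Q: 0 + 2(300.6) = 601.3

142 mol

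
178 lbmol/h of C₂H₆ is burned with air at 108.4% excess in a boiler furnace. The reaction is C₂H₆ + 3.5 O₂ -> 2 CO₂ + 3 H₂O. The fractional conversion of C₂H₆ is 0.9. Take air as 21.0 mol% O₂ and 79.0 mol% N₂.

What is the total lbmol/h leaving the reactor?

Stoichiometric O₂ = 3.5 × 178 = 623 lbmol/h; O₂ fed = 623 × 2.084 = 1298 lbmol/h.
N₂ fed = 1298 × 79/21 = 4884 lbmol/h.
Fuel reacted = 0.9 × 178 → ξ = 160.2 lbmol/h.
Outlet (n = n₀ + ν ξ):
  C₂H₆: 178 − 1(160.2) = 17.8
  O₂: 1298 − 3.5(160.2) = 737.6
  N₂: 4884 (inert)
  CO₂: 0 + 2(160.2) = 320.4
  H₂O: 0 + 3(160.2) = 480.6
Total out = 17.8 + 737.6 + 4884 + 320.4 + 480.6 = 6441 lbmol/h.

6440 lbmol/h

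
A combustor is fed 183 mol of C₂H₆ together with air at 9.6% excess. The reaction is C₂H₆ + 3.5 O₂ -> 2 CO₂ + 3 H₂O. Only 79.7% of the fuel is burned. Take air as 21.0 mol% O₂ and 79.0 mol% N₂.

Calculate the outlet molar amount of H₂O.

438 mol

Stoichiometric O₂ = 3.5 × 183 = 640.5 mol; O₂ fed = 640.5 × 1.096 = 702 mol.
N₂ fed = 702 × 79/21 = 2641 mol.
Fuel reacted = 0.797 × 183 → ξ = 145.9 mol.
Outlet (n = n₀ + ν ξ):
  C₂H₆: 183 − 1(145.9) = 37.15
  O₂: 702 − 3.5(145.9) = 191.5
  N₂: 2641 (inert)
  CO₂: 0 + 2(145.9) = 291.7
  H₂O: 0 + 3(145.9) = 437.6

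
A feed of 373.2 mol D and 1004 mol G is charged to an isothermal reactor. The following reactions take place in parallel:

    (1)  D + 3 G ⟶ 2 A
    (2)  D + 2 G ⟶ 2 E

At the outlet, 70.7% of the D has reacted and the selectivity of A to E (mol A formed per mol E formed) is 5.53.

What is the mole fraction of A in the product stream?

Conversion of D: D consumed = 0.707 × 373.2 = 263.9 mol = 1ξ₁ + 1ξ₂.
Selectivity: 2ξ₁ / (2ξ₂) = 5.53 → ξ₁ = 5.53 ξ₂.
Substitute: (1·5.53 + 1) ξ₂ = 263.9 → ξ₂ = 40.41 mol, ξ₁ = 223.4 mol.
Outlet amounts (n = n₀ + Σ ν·ξ):
  D: 373.2 − 1(223.4) − 1(40.41) = 109.3
  G: 1004 − 3(223.4) − 2(40.41) = 252.8
  A: 0 + 2(223.4) = 446.9
  E: 0 + 2(40.41) = 80.81
Total out = 889.9 mol; y_A = 446.9 / 889.9 = 0.5022.

0.502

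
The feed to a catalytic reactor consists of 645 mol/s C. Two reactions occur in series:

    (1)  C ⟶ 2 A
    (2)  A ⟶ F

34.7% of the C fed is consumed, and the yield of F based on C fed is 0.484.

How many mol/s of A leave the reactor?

Conversion of C: C consumed = 1ξ₁ = 0.347 × 645 → ξ₁ = 223.8 mol/s.
Yield of F: 1ξ₂ / 645 = 0.484 → ξ₂ = 312.2 mol/s.
Outlet amounts (n = n₀ + Σ ν·ξ):
  C: 645 − 1(223.8) = 421.2
  A: 0 + 2(223.8) − 1(312.2) = 135.4
  F: 0 + 1(312.2) = 312.2

135 mol/s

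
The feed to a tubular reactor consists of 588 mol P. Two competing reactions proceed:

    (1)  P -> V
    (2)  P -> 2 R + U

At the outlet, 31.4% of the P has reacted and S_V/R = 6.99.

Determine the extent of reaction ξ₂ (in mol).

Conversion of P: P consumed = 0.314 × 588 = 184.6 mol = 1ξ₁ + 1ξ₂.
Selectivity: 1ξ₁ / (2ξ₂) = 6.99 → ξ₁ = 13.98 ξ₂.
Substitute: (1·13.98 + 1) ξ₂ = 184.6 → ξ₂ = 12.33 mol, ξ₁ = 172.3 mol.
Outlet amounts (n = n₀ + Σ ν·ξ):
  P: 588 − 1(172.3) − 1(12.33) = 403.4
  V: 0 + 1(172.3) = 172.3
  R: 0 + 2(12.33) = 24.65
  U: 0 + 1(12.33) = 12.33

ξ₂ = 12.3 mol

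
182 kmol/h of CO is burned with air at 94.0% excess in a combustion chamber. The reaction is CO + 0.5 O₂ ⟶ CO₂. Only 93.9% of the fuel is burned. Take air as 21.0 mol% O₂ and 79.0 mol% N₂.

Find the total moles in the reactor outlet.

937 kmol/h

Stoichiometric O₂ = 0.5 × 182 = 91 kmol/h; O₂ fed = 91 × 1.940 = 176.5 kmol/h.
N₂ fed = 176.5 × 79/21 = 664.1 kmol/h.
Fuel reacted = 0.939 × 182 → ξ = 170.9 kmol/h.
Outlet (n = n₀ + ν ξ):
  CO: 182 − 1(170.9) = 11.1
  O₂: 176.5 − 0.5(170.9) = 91.09
  N₂: 664.1 (inert)
  CO₂: 0 + 1(170.9) = 170.9
Total out = 11.1 + 91.09 + 664.1 + 170.9 = 937.2 kmol/h.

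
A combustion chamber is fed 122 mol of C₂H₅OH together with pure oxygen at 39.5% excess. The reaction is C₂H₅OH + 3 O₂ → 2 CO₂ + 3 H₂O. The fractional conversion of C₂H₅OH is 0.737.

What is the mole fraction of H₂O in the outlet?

Stoichiometric O₂ = 3 × 122 = 366 mol; O₂ fed = 366 × 1.395 = 510.6 mol.
Fuel reacted = 0.737 × 122 → ξ = 89.91 mol.
Outlet (n = n₀ + ν ξ):
  C₂H₅OH: 122 − 1(89.91) = 32.09
  O₂: 510.6 − 3(89.91) = 240.8
  CO₂: 0 + 2(89.91) = 179.8
  H₂O: 0 + 3(89.91) = 269.7
Total out = 722.5 mol; y_H₂O = 269.7 / 722.5 = 0.3734.

0.373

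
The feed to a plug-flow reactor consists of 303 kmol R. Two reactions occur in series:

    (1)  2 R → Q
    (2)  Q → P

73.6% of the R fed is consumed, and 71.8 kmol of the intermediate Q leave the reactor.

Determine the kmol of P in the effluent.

39.7 kmol

Conversion of R: R consumed = 2ξ₁ = 0.736 × 303 → ξ₁ = 111.5 kmol.
Q balance: n_Q = 0 + 1ξ₁ − 1ξ₂ = 71.8 → ξ₂ = (1·111.5 − 71.8)/1 = 39.7 kmol.
Outlet amounts (n = n₀ + Σ ν·ξ):
  R: 303 − 2(111.5) = 79.99
  Q: 0 + 1(111.5) − 1(39.7) = 71.8
  P: 0 + 1(39.7) = 39.7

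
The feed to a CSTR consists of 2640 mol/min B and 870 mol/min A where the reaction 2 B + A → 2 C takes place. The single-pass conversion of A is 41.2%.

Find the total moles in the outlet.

3150 mol/min

A reacted = 0.412 × 870 = 358.4 mol/min; ν_A = −1, so ξ = 358.4/1 = 358.4 mol/min.
Outlet amounts (n = n₀ + ν ξ):
  B: 2640 − 2(358.4) = 1923
  A: 870 − 1(358.4) = 511.6
  C: 0 + 2(358.4) = 716.9
Total out = 1923 + 511.6 + 716.9 = 3152 mol/min.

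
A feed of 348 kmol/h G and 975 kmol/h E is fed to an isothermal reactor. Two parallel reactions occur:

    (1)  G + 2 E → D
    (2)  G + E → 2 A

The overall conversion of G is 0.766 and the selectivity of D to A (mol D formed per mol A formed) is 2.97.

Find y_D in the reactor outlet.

Conversion of G: G consumed = 0.766 × 348 = 266.6 kmol/h = 1ξ₁ + 1ξ₂.
Selectivity: 1ξ₁ / (2ξ₂) = 2.97 → ξ₁ = 5.94 ξ₂.
Substitute: (1·5.94 + 1) ξ₂ = 266.6 → ξ₂ = 38.41 kmol/h, ξ₁ = 228.2 kmol/h.
Outlet amounts (n = n₀ + Σ ν·ξ):
  G: 348 − 1(228.2) − 1(38.41) = 81.43
  E: 975 − 2(228.2) − 1(38.41) = 480.3
  D: 0 + 1(228.2) = 228.2
  A: 0 + 2(38.41) = 76.82
Total out = 866.7 kmol/h; y_D = 228.2 / 866.7 = 0.2633.

0.263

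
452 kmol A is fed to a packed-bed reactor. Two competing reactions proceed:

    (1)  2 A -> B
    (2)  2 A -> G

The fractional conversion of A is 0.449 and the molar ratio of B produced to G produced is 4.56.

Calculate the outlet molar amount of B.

83.2 kmol

Conversion of A: A consumed = 0.449 × 452 = 202.9 kmol = 2ξ₁ + 2ξ₂.
Selectivity: 1ξ₁ / (1ξ₂) = 4.56 → ξ₁ = 4.56 ξ₂.
Substitute: (2·4.56 + 2) ξ₂ = 202.9 → ξ₂ = 18.25 kmol, ξ₁ = 83.22 kmol.
Outlet amounts (n = n₀ + Σ ν·ξ):
  A: 452 − 2(83.22) − 2(18.25) = 249.1
  B: 0 + 1(83.22) = 83.22
  G: 0 + 1(18.25) = 18.25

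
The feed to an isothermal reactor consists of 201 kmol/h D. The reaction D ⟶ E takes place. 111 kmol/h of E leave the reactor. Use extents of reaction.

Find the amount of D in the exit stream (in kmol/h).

For E: n = n₀ + 1ξ → 111 = 0 + 1ξ, giving ξ = 111 kmol/h.
Outlet amounts (n = n₀ + ν ξ):
  D: 201 − 1(111) = 90
  E: 0 + 1(111) = 111

90 kmol/h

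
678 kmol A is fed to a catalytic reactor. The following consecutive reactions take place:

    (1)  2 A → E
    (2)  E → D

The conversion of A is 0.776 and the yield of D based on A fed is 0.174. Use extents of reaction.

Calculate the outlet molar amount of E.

Conversion of A: A consumed = 2ξ₁ = 0.776 × 678 → ξ₁ = 263.1 kmol.
Yield of D: 1ξ₂ / 678 = 0.174 → ξ₂ = 118 kmol.
Outlet amounts (n = n₀ + Σ ν·ξ):
  A: 678 − 2(263.1) = 151.9
  E: 0 + 1(263.1) − 1(118) = 145.1
  D: 0 + 1(118) = 118

145 kmol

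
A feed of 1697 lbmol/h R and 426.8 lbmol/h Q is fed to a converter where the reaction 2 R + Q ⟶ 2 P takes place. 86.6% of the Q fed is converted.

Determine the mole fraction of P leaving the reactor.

Q reacted = 0.866 × 426.8 = 369.6 lbmol/h; ν_Q = −1, so ξ = 369.6/1 = 369.6 lbmol/h.
Outlet amounts (n = n₀ + ν ξ):
  R: 1697 − 2(369.6) = 957.8
  Q: 426.8 − 1(369.6) = 57.19
  P: 0 + 2(369.6) = 739.2
Total out = 1754 lbmol/h; y_P = 739.2 / 1754 = 0.4214.

0.421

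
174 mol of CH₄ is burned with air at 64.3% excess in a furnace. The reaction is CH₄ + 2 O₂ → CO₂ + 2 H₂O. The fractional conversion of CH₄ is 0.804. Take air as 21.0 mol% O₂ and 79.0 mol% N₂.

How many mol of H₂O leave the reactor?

280 mol

Stoichiometric O₂ = 2 × 174 = 348 mol; O₂ fed = 348 × 1.643 = 571.8 mol.
N₂ fed = 571.8 × 79/21 = 2151 mol.
Fuel reacted = 0.804 × 174 → ξ = 139.9 mol.
Outlet (n = n₀ + ν ξ):
  CH₄: 174 − 1(139.9) = 34.1
  O₂: 571.8 − 2(139.9) = 292
  N₂: 2151 (inert)
  CO₂: 0 + 1(139.9) = 139.9
  H₂O: 0 + 2(139.9) = 279.8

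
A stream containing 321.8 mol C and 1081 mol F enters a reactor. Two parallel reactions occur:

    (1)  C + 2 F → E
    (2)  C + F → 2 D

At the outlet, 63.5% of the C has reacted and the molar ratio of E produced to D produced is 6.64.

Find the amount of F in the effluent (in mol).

Conversion of C: C consumed = 0.635 × 321.8 = 204.3 mol = 1ξ₁ + 1ξ₂.
Selectivity: 1ξ₁ / (2ξ₂) = 6.64 → ξ₁ = 13.28 ξ₂.
Substitute: (1·13.28 + 1) ξ₂ = 204.3 → ξ₂ = 14.31 mol, ξ₁ = 190 mol.
Outlet amounts (n = n₀ + Σ ν·ξ):
  C: 321.8 − 1(190) − 1(14.31) = 117.5
  F: 1081 − 2(190) − 1(14.31) = 686.6
  E: 0 + 1(190) = 190
  D: 0 + 2(14.31) = 28.62

687 mol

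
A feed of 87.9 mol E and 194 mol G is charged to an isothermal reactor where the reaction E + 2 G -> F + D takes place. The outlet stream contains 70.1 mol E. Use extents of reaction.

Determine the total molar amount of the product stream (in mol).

264 mol

For E: n = n₀ − 1ξ → 70.1 = 87.9 − 1ξ, giving ξ = 17.8 mol.
Outlet amounts (n = n₀ + ν ξ):
  E: 87.9 − 1(17.8) = 70.1
  G: 194 − 2(17.8) = 158.4
  F: 0 + 1(17.8) = 17.8
  D: 0 + 1(17.8) = 17.8
Total out = 70.1 + 158.4 + 17.8 + 17.8 = 264.1 mol.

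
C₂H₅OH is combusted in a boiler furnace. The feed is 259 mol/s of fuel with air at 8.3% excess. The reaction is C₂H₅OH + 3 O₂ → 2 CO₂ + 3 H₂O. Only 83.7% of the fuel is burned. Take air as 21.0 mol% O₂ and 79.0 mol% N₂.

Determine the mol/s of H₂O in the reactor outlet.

650 mol/s

Stoichiometric O₂ = 3 × 259 = 777 mol/s; O₂ fed = 777 × 1.083 = 841.5 mol/s.
N₂ fed = 841.5 × 79/21 = 3166 mol/s.
Fuel reacted = 0.837 × 259 → ξ = 216.8 mol/s.
Outlet (n = n₀ + ν ξ):
  C₂H₅OH: 259 − 1(216.8) = 42.22
  O₂: 841.5 − 3(216.8) = 191.1
  N₂: 3166 (inert)
  CO₂: 0 + 2(216.8) = 433.6
  H₂O: 0 + 3(216.8) = 650.3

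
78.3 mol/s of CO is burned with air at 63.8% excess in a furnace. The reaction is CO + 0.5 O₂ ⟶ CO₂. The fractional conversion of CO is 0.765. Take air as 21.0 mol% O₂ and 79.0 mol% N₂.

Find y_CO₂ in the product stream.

Stoichiometric O₂ = 0.5 × 78.3 = 39.15 mol/s; O₂ fed = 39.15 × 1.638 = 64.13 mol/s.
N₂ fed = 64.13 × 79/21 = 241.2 mol/s.
Fuel reacted = 0.765 × 78.3 → ξ = 59.9 mol/s.
Outlet (n = n₀ + ν ξ):
  CO: 78.3 − 1(59.9) = 18.4
  O₂: 64.13 − 0.5(59.9) = 34.18
  N₂: 241.2 (inert)
  CO₂: 0 + 1(59.9) = 59.9
Total out = 353.7 mol/s; y_CO₂ = 59.9 / 353.7 = 0.1693.

0.169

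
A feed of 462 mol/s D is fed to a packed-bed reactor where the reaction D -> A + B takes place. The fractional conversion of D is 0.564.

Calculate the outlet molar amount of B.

D reacted = 0.564 × 462 = 260.6 mol/s; ν_D = −1, so ξ = 260.6/1 = 260.6 mol/s.
Outlet amounts (n = n₀ + ν ξ):
  D: 462 − 1(260.6) = 201.4
  A: 0 + 1(260.6) = 260.6
  B: 0 + 1(260.6) = 260.6

261 mol/s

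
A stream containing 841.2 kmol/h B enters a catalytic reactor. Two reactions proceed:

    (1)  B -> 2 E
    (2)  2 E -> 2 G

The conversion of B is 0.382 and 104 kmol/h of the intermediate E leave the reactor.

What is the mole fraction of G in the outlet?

0.463

Conversion of B: B consumed = 1ξ₁ = 0.382 × 841.2 → ξ₁ = 321.3 kmol/h.
E balance: n_E = 0 + 2ξ₁ − 2ξ₂ = 104 → ξ₂ = (2·321.3 − 104)/2 = 269.3 kmol/h.
Outlet amounts (n = n₀ + Σ ν·ξ):
  B: 841.2 − 1(321.3) = 519.9
  E: 0 + 2(321.3) − 2(269.3) = 104
  G: 0 + 2(269.3) = 538.7
Total out = 1163 kmol/h; y_G = 538.7 / 1163 = 0.4634.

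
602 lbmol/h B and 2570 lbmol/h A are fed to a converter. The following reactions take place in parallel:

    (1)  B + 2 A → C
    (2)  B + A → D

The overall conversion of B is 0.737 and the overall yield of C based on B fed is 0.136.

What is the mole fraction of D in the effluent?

0.137

Yield of C: 1ξ₁ / 602 = 0.136 → ξ₁ = 81.87 lbmol/h.
Conversion of B: 1ξ₁ + 1ξ₂ = 0.737 × 602 = 443.7 → ξ₂ = 361.8 lbmol/h.
Outlet amounts (n = n₀ + Σ ν·ξ):
  B: 602 − 1(81.87) − 1(361.8) = 158.3
  A: 2570 − 2(81.87) − 1(361.8) = 2044
  C: 0 + 1(81.87) = 81.87
  D: 0 + 1(361.8) = 361.8
Total out = 2646 lbmol/h; y_D = 361.8 / 2646 = 0.1367.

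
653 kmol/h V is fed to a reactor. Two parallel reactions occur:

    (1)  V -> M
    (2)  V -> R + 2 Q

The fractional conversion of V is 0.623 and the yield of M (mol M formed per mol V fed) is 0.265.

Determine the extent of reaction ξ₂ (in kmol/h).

Yield of M: 1ξ₁ / 653 = 0.265 → ξ₁ = 173 kmol/h.
Conversion of V: 1ξ₁ + 1ξ₂ = 0.623 × 653 = 406.8 → ξ₂ = 233.8 kmol/h.
Outlet amounts (n = n₀ + Σ ν·ξ):
  V: 653 − 1(173) − 1(233.8) = 246.2
  M: 0 + 1(173) = 173
  R: 0 + 1(233.8) = 233.8
  Q: 0 + 2(233.8) = 467.5

ξ₂ = 234 kmol/h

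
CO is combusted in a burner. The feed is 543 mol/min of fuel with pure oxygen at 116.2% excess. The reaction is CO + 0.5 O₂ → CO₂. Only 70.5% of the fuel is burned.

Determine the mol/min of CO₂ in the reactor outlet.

383 mol/min

Stoichiometric O₂ = 0.5 × 543 = 271.5 mol/min; O₂ fed = 271.5 × 2.162 = 587 mol/min.
Fuel reacted = 0.705 × 543 → ξ = 382.8 mol/min.
Outlet (n = n₀ + ν ξ):
  CO: 543 − 1(382.8) = 160.2
  O₂: 587 − 0.5(382.8) = 395.6
  CO₂: 0 + 1(382.8) = 382.8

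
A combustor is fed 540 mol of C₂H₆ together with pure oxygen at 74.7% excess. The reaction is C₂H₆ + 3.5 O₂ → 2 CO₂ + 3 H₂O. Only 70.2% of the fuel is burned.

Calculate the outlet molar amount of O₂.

Stoichiometric O₂ = 3.5 × 540 = 1890 mol; O₂ fed = 1890 × 1.747 = 3302 mol.
Fuel reacted = 0.702 × 540 → ξ = 379.1 mol.
Outlet (n = n₀ + ν ξ):
  C₂H₆: 540 − 1(379.1) = 160.9
  O₂: 3302 − 3.5(379.1) = 1975
  CO₂: 0 + 2(379.1) = 758.2
  H₂O: 0 + 3(379.1) = 1137

1980 mol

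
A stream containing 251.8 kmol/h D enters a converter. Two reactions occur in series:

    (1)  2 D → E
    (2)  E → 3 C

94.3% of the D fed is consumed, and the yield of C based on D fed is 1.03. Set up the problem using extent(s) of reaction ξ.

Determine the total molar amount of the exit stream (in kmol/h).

306 kmol/h

Conversion of D: D consumed = 2ξ₁ = 0.943 × 251.8 → ξ₁ = 118.7 kmol/h.
Yield of C: 3ξ₂ / 251.8 = 1.03 → ξ₂ = 86.45 kmol/h.
Outlet amounts (n = n₀ + Σ ν·ξ):
  D: 251.8 − 2(118.7) = 14.35
  E: 0 + 1(118.7) − 1(86.45) = 32.27
  C: 0 + 3(86.45) = 259.4
Total out = 14.35 + 32.27 + 259.4 = 306 kmol/h.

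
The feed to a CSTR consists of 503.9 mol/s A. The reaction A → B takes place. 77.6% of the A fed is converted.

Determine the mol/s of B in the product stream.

A reacted = 0.776 × 503.9 = 391 mol/s; ν_A = −1, so ξ = 391/1 = 391 mol/s.
Outlet amounts (n = n₀ + ν ξ):
  A: 503.9 − 1(391) = 112.9
  B: 0 + 1(391) = 391

391 mol/s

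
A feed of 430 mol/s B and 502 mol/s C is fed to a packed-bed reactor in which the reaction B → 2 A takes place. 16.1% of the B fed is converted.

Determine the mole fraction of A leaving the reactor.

B reacted = 0.161 × 430 = 69.23 mol/s; ν_B = −1, so ξ = 69.23/1 = 69.23 mol/s.
Outlet amounts (n = n₀ + ν ξ):
  B: 430 − 1(69.23) = 360.8
  A: 0 + 2(69.23) = 138.5
  C: 502 (inert)
Total out = 1001 mol/s; y_A = 138.5 / 1001 = 0.1383.

0.138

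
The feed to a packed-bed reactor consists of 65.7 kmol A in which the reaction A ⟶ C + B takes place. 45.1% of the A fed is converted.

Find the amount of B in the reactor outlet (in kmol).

A reacted = 0.451 × 65.7 = 29.63 kmol; ν_A = −1, so ξ = 29.63/1 = 29.63 kmol.
Outlet amounts (n = n₀ + ν ξ):
  A: 65.7 − 1(29.63) = 36.07
  C: 0 + 1(29.63) = 29.63
  B: 0 + 1(29.63) = 29.63

29.6 kmol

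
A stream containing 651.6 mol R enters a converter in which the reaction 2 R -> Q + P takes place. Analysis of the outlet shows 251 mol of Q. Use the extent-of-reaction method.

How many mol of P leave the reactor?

For Q: n = n₀ + 1ξ → 251 = 0 + 1ξ, giving ξ = 251 mol.
Outlet amounts (n = n₀ + ν ξ):
  R: 651.6 − 2(251) = 149.6
  Q: 0 + 1(251) = 251
  P: 0 + 1(251) = 251

251 mol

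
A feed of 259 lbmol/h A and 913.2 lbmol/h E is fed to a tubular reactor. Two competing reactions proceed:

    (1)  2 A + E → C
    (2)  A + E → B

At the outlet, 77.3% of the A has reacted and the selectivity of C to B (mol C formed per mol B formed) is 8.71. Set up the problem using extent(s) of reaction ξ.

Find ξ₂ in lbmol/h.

Conversion of A: A consumed = 0.773 × 259 = 200.2 lbmol/h = 2ξ₁ + 1ξ₂.
Selectivity: 1ξ₁ / (1ξ₂) = 8.71 → ξ₁ = 8.71 ξ₂.
Substitute: (2·8.71 + 1) ξ₂ = 200.2 → ξ₂ = 10.87 lbmol/h, ξ₁ = 94.67 lbmol/h.
Outlet amounts (n = n₀ + Σ ν·ξ):
  A: 259 − 2(94.67) − 1(10.87) = 58.79
  E: 913.2 − 1(94.67) − 1(10.87) = 807.7
  C: 0 + 1(94.67) = 94.67
  B: 0 + 1(10.87) = 10.87

ξ₂ = 10.9 lbmol/h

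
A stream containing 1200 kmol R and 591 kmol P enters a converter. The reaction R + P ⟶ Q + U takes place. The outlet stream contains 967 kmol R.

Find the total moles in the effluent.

1790 kmol

For R: n = n₀ − 1ξ → 967 = 1200 − 1ξ, giving ξ = 233 kmol.
Outlet amounts (n = n₀ + ν ξ):
  R: 1200 − 1(233) = 967
  P: 591 − 1(233) = 358
  Q: 0 + 1(233) = 233
  U: 0 + 1(233) = 233
Total out = 967 + 358 + 233 + 233 = 1791 kmol.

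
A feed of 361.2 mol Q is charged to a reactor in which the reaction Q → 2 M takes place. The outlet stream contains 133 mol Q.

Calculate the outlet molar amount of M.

456 mol

For Q: n = n₀ − 1ξ → 133 = 361.2 − 1ξ, giving ξ = 228.2 mol.
Outlet amounts (n = n₀ + ν ξ):
  Q: 361.2 − 1(228.2) = 133
  M: 0 + 2(228.2) = 456.4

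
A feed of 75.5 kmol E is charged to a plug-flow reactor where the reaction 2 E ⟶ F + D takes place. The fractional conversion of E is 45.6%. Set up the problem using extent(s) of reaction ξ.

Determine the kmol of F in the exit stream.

17.2 kmol

E reacted = 0.456 × 75.5 = 34.43 kmol; ν_E = −2, so ξ = 34.43/2 = 17.21 kmol.
Outlet amounts (n = n₀ + ν ξ):
  E: 75.5 − 2(17.21) = 41.07
  F: 0 + 1(17.21) = 17.21
  D: 0 + 1(17.21) = 17.21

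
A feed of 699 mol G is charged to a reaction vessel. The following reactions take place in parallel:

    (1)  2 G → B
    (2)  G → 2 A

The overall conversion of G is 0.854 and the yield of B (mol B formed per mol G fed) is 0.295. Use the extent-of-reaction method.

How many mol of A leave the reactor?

369 mol

Yield of B: 1ξ₁ / 699 = 0.295 → ξ₁ = 206.2 mol.
Conversion of G: 2ξ₁ + 1ξ₂ = 0.854 × 699 = 596.9 → ξ₂ = 184.5 mol.
Outlet amounts (n = n₀ + Σ ν·ξ):
  G: 699 − 2(206.2) − 1(184.5) = 102.1
  B: 0 + 1(206.2) = 206.2
  A: 0 + 2(184.5) = 369.1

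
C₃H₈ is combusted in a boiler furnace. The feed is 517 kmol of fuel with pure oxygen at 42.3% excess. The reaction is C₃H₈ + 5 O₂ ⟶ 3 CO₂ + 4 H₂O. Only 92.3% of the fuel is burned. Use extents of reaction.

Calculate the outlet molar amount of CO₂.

1430 kmol

Stoichiometric O₂ = 5 × 517 = 2585 kmol; O₂ fed = 2585 × 1.423 = 3678 kmol.
Fuel reacted = 0.923 × 517 → ξ = 477.2 kmol.
Outlet (n = n₀ + ν ξ):
  C₃H₈: 517 − 1(477.2) = 39.81
  O₂: 3678 − 5(477.2) = 1292
  CO₂: 0 + 3(477.2) = 1432
  H₂O: 0 + 4(477.2) = 1909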